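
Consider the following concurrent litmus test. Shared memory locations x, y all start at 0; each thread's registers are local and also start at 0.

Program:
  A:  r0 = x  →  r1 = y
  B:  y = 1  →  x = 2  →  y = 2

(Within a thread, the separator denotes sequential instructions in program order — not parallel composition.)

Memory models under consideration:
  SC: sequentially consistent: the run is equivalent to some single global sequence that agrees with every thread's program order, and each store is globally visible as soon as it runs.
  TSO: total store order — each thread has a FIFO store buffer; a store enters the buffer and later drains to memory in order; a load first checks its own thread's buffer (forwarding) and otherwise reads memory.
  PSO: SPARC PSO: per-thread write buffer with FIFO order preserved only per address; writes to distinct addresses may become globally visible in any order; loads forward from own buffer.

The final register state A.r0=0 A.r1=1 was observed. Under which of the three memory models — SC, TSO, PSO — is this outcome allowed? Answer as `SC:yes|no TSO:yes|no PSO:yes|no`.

outcome vector order: (A.r0,A.r1)
SC: 5 outcomes — {(0,0); (0,1); (0,2); (2,1); (2,2)}
TSO: 5 outcomes — {(0,0); (0,1); (0,2); (2,1); (2,2)}
PSO: 6 outcomes — {(0,0); (0,1); (0,2); (2,0); (2,1); (2,2)}
target (0,1) ∈ {SC,TSO,PSO}

SC:yes TSO:yes PSO:yes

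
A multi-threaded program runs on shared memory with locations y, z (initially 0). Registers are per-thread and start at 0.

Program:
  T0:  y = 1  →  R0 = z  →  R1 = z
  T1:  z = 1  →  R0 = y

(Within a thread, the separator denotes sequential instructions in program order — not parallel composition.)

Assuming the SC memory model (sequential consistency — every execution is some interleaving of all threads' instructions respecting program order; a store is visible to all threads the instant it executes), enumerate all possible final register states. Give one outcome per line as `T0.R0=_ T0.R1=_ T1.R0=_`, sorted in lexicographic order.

outcome vector order: (T0.R0,T0.R1,T1.R0)
|SC outcomes| = 4

T0.R0=0 T0.R1=0 T1.R0=1
T0.R0=0 T0.R1=1 T1.R0=1
T0.R0=1 T0.R1=1 T1.R0=0
T0.R0=1 T0.R1=1 T1.R0=1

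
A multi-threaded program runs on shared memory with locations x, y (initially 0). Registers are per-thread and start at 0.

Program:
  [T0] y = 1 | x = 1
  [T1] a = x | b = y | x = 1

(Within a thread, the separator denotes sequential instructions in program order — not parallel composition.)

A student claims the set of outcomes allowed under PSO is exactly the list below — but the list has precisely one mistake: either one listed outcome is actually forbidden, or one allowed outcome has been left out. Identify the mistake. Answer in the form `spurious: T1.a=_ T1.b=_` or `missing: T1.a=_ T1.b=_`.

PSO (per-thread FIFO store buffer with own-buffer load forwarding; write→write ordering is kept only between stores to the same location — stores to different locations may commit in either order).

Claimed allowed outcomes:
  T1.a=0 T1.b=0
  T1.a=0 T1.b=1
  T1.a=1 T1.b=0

outcome vector order: (T1.a,T1.b)
PSO (4): (0,0); (0,1); (1,0); (1,1)
PSO∖claimed = {(1,1)}

missing: T1.a=1 T1.b=1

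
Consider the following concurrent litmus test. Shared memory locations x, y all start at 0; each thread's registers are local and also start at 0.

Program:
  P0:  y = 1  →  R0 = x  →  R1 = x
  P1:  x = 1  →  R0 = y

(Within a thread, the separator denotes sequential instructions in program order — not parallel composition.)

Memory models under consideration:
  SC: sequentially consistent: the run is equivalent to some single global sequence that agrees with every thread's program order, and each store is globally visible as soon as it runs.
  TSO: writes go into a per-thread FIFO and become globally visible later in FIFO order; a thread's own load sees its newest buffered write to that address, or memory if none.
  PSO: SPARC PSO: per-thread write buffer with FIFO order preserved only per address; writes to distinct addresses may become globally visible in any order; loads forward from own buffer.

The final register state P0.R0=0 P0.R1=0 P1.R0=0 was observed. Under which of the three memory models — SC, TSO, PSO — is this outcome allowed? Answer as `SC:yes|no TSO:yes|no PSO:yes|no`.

SC:no TSO:yes PSO:yes

outcome vector order: (P0.R0,P0.R1,P1.R0)
SC (4): (0,0,1), (0,1,1), (1,1,0), (1,1,1)
TSO (6): (0,0,0), (0,0,1), (0,1,0), (0,1,1), (1,1,0), (1,1,1)
PSO (6): (0,0,0), (0,0,1), (0,1,0), (0,1,1), (1,1,0), (1,1,1)
target (0,0,0) ∈ {TSO,PSO}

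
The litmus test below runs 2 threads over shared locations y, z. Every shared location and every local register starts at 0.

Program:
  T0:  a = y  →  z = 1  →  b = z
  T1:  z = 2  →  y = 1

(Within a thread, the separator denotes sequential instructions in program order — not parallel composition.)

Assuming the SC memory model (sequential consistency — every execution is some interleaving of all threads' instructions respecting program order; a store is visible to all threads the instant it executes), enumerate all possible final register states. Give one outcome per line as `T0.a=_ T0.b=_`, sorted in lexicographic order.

T0.a=0 T0.b=1
T0.a=0 T0.b=2
T0.a=1 T0.b=1

outcome vector order: (T0.a,T0.b)
|SC outcomes| = 3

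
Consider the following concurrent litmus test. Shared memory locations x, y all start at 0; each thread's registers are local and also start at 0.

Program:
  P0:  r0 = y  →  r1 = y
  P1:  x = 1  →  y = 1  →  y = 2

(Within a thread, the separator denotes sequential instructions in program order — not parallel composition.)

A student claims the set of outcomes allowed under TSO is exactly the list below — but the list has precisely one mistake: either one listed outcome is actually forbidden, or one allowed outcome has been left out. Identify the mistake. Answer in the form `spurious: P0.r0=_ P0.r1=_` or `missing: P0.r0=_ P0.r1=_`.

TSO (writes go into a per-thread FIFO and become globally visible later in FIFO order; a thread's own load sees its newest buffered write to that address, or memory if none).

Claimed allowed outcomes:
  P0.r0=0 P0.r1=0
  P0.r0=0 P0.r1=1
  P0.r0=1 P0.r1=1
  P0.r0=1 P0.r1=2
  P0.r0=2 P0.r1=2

missing: P0.r0=0 P0.r1=2

outcome vector order: (P0.r0,P0.r1)
under TSO → (0,0), (0,1), (0,2), (1,1), (1,2), (2,2)
TSO∖claimed = {(0,2)}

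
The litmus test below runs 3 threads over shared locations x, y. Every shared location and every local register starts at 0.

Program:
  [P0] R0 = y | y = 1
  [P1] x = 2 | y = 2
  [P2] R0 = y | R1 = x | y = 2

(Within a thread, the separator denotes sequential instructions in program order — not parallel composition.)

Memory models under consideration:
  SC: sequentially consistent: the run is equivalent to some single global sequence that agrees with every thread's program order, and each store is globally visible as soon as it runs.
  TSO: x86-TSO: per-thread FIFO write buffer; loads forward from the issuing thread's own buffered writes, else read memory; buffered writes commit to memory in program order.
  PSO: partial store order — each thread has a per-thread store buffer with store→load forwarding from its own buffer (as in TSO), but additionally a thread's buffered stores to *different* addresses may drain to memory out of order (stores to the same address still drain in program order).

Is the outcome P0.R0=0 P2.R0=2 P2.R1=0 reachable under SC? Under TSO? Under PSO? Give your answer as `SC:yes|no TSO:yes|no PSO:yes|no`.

outcome vector order: (P0.R0,P2.R0,P2.R1)
SC: 9 outcomes — {(0,0,0) (0,0,2) (0,1,0) (0,1,2) (0,2,2) (2,0,0) (2,0,2) (2,1,2) (2,2,2)}
TSO: 9 outcomes — {(0,0,0) (0,0,2) (0,1,0) (0,1,2) (0,2,2) (2,0,0) (2,0,2) (2,1,2) (2,2,2)}
PSO: 12 outcomes — {(0,0,0) (0,0,2) (0,1,0) (0,1,2) (0,2,0) (0,2,2) (2,0,0) (2,0,2) (2,1,0) (2,1,2) (2,2,0) (2,2,2)}
target (0,2,0) ∈ {PSO}

SC:no TSO:no PSO:yes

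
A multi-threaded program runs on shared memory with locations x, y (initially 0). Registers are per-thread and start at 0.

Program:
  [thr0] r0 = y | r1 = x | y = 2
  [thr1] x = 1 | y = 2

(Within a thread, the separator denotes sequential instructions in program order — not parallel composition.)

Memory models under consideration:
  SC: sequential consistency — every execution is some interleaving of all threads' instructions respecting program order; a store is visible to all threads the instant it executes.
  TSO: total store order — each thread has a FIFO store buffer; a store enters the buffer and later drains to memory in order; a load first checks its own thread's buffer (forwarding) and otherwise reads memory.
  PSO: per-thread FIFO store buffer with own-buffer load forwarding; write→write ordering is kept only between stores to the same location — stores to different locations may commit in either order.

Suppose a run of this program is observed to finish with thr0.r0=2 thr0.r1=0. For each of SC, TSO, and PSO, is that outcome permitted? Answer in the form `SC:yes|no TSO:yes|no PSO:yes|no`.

outcome vector order: (thr0.r0,thr0.r1)
SC: 3 outcomes — {<0 0>, <0 1>, <2 1>}
TSO: 3 outcomes — {<0 0>, <0 1>, <2 1>}
PSO: 4 outcomes — {<0 0>, <0 1>, <2 0>, <2 1>}
target <2 0> ∈ {PSO}

SC:no TSO:no PSO:yes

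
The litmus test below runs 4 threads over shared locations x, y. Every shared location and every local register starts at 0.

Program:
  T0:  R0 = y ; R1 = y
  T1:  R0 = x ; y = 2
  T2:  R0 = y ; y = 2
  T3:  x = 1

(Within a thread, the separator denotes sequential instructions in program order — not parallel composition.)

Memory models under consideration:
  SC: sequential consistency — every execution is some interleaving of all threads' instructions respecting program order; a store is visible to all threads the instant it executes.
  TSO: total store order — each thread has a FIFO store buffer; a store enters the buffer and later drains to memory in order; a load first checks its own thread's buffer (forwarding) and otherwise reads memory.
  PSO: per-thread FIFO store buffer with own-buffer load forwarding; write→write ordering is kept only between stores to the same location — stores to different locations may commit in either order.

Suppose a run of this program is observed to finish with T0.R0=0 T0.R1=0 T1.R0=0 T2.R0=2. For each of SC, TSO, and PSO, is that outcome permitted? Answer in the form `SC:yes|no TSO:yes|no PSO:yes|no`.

SC:yes TSO:yes PSO:yes

outcome vector order: (T0.R0,T0.R1,T1.R0,T2.R0)
under SC → <0 0 0 0>, <0 0 0 2>, <0 0 1 0>, <0 0 1 2>, <0 2 0 0>, <0 2 0 2>, <0 2 1 0>, <0 2 1 2>, <2 2 0 0>, <2 2 0 2>, <2 2 1 0>, <2 2 1 2>
under TSO → <0 0 0 0>, <0 0 0 2>, <0 0 1 0>, <0 0 1 2>, <0 2 0 0>, <0 2 0 2>, <0 2 1 0>, <0 2 1 2>, <2 2 0 0>, <2 2 0 2>, <2 2 1 0>, <2 2 1 2>
under PSO → <0 0 0 0>, <0 0 0 2>, <0 0 1 0>, <0 0 1 2>, <0 2 0 0>, <0 2 0 2>, <0 2 1 0>, <0 2 1 2>, <2 2 0 0>, <2 2 0 2>, <2 2 1 0>, <2 2 1 2>
target <0 0 0 2> ∈ {SC,TSO,PSO}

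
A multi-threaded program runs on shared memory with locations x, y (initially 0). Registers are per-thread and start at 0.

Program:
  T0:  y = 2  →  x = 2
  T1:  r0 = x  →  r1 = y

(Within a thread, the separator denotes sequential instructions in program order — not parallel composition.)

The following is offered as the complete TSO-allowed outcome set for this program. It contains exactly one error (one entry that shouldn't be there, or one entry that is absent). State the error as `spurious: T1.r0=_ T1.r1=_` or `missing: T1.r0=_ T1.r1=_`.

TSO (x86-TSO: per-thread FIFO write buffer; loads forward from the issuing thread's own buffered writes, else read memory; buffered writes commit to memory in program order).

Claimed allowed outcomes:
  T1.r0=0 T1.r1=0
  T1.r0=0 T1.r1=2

outcome vector order: (T1.r0,T1.r1)
under TSO → (0,0), (0,2), (2,2)
TSO∖claimed = {(2,2)}

missing: T1.r0=2 T1.r1=2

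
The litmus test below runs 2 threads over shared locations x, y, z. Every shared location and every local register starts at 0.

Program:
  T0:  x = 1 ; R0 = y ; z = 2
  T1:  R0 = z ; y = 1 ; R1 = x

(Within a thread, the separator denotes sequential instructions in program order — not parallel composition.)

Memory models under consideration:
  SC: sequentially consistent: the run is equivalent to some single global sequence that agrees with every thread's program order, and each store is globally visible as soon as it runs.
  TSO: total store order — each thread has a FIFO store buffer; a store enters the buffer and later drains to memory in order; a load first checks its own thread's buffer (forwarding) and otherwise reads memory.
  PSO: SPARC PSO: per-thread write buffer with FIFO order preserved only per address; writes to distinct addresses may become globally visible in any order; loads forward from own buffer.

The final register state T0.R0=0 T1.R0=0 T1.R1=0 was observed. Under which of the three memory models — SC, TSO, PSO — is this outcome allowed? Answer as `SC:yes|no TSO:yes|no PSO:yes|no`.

outcome vector order: (T0.R0,T1.R0,T1.R1)
SC: 4 outcomes — {0/0/1 0/2/1 1/0/0 1/0/1}
TSO: 5 outcomes — {0/0/0 0/0/1 0/2/1 1/0/0 1/0/1}
PSO: 6 outcomes — {0/0/0 0/0/1 0/2/0 0/2/1 1/0/0 1/0/1}
target 0/0/0 ∈ {TSO,PSO}

SC:no TSO:yes PSO:yes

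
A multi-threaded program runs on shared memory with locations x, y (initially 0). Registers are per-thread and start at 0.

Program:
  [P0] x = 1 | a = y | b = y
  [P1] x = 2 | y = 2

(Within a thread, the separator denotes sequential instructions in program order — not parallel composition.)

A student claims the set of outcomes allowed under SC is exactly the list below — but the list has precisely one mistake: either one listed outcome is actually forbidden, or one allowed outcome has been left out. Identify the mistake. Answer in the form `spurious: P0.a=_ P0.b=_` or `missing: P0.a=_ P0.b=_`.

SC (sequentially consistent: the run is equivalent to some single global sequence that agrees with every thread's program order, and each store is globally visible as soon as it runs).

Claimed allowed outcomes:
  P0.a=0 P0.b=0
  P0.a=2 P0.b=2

outcome vector order: (P0.a,P0.b)
[SC] allowed = {00, 02, 22}
SC∖claimed = {02}

missing: P0.a=0 P0.b=2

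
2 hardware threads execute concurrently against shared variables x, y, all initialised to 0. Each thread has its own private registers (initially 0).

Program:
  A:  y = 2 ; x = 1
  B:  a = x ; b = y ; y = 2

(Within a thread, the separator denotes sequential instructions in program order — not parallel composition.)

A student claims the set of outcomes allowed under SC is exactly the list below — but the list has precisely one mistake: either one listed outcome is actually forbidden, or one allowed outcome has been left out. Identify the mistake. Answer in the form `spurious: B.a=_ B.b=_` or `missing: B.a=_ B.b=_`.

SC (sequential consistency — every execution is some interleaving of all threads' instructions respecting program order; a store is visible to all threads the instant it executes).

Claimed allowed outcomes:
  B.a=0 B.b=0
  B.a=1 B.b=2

missing: B.a=0 B.b=2

outcome vector order: (B.a,B.b)
[SC] allowed = {00, 02, 12}
SC∖claimed = {02}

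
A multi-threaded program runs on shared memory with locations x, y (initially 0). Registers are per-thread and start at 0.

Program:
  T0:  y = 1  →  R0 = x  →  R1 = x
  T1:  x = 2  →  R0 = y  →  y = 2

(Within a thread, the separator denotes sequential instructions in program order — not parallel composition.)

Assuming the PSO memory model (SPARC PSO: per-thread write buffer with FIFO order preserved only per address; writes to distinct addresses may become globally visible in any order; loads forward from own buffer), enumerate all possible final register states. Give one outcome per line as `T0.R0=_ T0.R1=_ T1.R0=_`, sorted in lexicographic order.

outcome vector order: (T0.R0,T0.R1,T1.R0)
|PSO outcomes| = 6

T0.R0=0 T0.R1=0 T1.R0=0
T0.R0=0 T0.R1=0 T1.R0=1
T0.R0=0 T0.R1=2 T1.R0=0
T0.R0=0 T0.R1=2 T1.R0=1
T0.R0=2 T0.R1=2 T1.R0=0
T0.R0=2 T0.R1=2 T1.R0=1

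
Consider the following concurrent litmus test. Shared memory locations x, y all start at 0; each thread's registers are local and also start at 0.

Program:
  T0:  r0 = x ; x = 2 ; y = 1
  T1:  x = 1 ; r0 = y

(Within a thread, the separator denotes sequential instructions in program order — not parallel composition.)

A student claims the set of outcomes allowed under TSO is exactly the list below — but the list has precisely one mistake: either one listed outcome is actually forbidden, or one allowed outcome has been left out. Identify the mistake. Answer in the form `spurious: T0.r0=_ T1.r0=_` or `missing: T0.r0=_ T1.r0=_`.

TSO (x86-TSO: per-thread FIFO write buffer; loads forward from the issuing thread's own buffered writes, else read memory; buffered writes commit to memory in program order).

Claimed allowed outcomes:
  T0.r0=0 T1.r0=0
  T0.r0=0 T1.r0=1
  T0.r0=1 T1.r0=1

outcome vector order: (T0.r0,T1.r0)
under TSO → 0/0 0/1 1/0 1/1
TSO∖claimed = {1/0}

missing: T0.r0=1 T1.r0=0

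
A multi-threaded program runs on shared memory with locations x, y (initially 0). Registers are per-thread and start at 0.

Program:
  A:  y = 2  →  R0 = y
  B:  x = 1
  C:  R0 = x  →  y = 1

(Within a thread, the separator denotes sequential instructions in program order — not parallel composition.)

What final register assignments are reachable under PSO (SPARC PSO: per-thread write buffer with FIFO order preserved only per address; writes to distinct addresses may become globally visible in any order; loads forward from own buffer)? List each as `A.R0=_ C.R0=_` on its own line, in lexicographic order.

A.R0=1 C.R0=0
A.R0=1 C.R0=1
A.R0=2 C.R0=0
A.R0=2 C.R0=1

outcome vector order: (A.R0,C.R0)
|PSO outcomes| = 4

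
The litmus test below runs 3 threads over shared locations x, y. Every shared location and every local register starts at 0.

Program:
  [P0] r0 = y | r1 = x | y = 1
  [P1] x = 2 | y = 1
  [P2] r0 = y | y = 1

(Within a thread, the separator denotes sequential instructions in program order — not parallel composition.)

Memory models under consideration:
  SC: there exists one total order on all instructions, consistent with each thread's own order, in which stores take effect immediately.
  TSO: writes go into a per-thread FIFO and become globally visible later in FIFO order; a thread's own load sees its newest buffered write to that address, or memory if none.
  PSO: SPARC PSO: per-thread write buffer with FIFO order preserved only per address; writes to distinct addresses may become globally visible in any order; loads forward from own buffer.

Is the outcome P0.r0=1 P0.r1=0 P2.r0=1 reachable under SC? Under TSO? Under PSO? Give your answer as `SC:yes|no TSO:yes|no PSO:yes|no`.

SC:no TSO:no PSO:yes

outcome vector order: (P0.r0,P0.r1,P2.r0)
SC (7): 000 001 020 021 100 120 121
TSO (7): 000 001 020 021 100 120 121
PSO (8): 000 001 020 021 100 101 120 121
target 101 ∈ {PSO}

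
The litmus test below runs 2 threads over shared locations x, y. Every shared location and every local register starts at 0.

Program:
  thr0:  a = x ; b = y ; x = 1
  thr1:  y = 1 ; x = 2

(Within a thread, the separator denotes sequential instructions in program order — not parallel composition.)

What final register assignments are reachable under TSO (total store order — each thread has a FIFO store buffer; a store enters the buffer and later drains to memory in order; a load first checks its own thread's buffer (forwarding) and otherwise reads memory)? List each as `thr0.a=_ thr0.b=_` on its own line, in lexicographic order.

outcome vector order: (thr0.a,thr0.b)
|TSO outcomes| = 3

thr0.a=0 thr0.b=0
thr0.a=0 thr0.b=1
thr0.a=2 thr0.b=1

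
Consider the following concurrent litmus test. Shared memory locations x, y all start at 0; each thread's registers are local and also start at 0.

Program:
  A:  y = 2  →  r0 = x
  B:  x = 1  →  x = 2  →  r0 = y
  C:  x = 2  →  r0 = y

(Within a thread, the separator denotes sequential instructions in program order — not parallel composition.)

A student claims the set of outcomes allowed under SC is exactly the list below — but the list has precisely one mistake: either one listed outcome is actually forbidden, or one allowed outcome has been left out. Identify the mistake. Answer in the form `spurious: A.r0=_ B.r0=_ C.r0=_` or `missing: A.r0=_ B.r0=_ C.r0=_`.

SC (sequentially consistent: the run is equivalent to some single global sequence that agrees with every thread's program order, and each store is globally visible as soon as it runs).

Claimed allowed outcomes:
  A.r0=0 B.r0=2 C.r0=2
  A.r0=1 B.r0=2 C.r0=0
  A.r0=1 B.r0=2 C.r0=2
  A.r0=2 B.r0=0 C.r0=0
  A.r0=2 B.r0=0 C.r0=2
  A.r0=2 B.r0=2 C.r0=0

missing: A.r0=2 B.r0=2 C.r0=2

outcome vector order: (A.r0,B.r0,C.r0)
[SC] allowed = {<0 2 2> <1 2 0> <1 2 2> <2 0 0> <2 0 2> <2 2 0> <2 2 2>}
SC∖claimed = {<2 2 2>}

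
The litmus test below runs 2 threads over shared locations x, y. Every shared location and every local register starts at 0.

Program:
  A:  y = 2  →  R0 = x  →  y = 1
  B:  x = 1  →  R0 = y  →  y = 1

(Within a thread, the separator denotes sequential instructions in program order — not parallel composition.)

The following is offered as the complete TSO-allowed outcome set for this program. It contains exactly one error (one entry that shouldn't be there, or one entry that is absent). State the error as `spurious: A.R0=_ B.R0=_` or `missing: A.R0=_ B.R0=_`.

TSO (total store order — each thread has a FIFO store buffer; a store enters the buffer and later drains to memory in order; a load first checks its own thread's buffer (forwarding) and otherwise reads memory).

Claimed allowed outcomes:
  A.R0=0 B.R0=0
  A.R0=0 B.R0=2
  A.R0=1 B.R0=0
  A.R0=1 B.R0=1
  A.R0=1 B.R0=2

outcome vector order: (A.R0,B.R0)
TSO (6): 00 01 02 10 11 12
TSO∖claimed = {01}

missing: A.R0=0 B.R0=1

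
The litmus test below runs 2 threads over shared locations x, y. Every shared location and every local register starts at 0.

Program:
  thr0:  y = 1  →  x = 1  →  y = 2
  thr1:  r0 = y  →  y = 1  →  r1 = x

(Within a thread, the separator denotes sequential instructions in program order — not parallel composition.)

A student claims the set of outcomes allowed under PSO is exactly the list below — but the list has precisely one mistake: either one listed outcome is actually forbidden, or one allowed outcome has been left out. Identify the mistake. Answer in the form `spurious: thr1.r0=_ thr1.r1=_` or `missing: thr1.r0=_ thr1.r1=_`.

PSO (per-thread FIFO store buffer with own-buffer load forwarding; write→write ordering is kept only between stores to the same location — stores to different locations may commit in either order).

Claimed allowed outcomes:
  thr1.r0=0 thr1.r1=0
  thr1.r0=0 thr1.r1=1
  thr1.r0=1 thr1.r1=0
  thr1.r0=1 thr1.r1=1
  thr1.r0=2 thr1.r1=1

outcome vector order: (thr1.r0,thr1.r1)
[PSO] allowed = {0/0, 0/1, 1/0, 1/1, 2/0, 2/1}
PSO∖claimed = {2/0}

missing: thr1.r0=2 thr1.r1=0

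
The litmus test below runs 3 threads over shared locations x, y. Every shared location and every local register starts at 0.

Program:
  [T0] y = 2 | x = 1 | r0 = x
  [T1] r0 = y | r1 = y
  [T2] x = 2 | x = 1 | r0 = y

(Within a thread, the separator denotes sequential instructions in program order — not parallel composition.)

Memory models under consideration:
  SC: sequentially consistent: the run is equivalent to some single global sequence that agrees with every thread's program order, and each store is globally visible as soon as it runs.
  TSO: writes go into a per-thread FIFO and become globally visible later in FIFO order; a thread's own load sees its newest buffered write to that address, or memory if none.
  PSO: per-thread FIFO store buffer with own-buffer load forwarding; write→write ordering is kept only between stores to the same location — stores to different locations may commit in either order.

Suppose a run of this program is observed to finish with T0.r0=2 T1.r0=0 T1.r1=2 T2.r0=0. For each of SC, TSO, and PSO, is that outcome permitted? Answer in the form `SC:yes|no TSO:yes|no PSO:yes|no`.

outcome vector order: (T0.r0,T1.r0,T1.r1,T2.r0)
under SC → <1 0 0 0> <1 0 0 2> <1 0 2 0> <1 0 2 2> <1 2 2 0> <1 2 2 2> <2 0 0 2> <2 0 2 2> <2 2 2 2>
under TSO → <1 0 0 0> <1 0 0 2> <1 0 2 0> <1 0 2 2> <1 2 2 0> <1 2 2 2> <2 0 0 0> <2 0 0 2> <2 0 2 0> <2 0 2 2> <2 2 2 0> <2 2 2 2>
under PSO → <1 0 0 0> <1 0 0 2> <1 0 2 0> <1 0 2 2> <1 2 2 0> <1 2 2 2> <2 0 0 0> <2 0 0 2> <2 0 2 0> <2 0 2 2> <2 2 2 0> <2 2 2 2>
target <2 0 2 0> ∈ {TSO,PSO}

SC:no TSO:yes PSO:yes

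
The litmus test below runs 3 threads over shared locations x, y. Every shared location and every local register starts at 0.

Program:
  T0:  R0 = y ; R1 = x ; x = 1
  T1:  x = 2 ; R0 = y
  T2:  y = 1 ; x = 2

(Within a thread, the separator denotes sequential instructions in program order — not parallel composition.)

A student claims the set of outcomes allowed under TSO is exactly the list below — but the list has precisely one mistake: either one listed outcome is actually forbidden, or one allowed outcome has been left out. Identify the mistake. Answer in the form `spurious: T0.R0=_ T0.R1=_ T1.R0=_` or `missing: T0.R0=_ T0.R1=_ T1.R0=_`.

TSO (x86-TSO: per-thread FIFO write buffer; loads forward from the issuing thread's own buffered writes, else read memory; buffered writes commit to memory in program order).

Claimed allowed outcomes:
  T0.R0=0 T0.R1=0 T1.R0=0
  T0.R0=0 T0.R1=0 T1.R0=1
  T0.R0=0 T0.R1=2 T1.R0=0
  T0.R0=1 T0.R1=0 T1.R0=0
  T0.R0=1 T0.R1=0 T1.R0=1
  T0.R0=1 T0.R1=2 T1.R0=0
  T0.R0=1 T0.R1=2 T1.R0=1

outcome vector order: (T0.R0,T0.R1,T1.R0)
TSO (8): 0/0/0 0/0/1 0/2/0 0/2/1 1/0/0 1/0/1 1/2/0 1/2/1
TSO∖claimed = {0/2/1}

missing: T0.R0=0 T0.R1=2 T1.R0=1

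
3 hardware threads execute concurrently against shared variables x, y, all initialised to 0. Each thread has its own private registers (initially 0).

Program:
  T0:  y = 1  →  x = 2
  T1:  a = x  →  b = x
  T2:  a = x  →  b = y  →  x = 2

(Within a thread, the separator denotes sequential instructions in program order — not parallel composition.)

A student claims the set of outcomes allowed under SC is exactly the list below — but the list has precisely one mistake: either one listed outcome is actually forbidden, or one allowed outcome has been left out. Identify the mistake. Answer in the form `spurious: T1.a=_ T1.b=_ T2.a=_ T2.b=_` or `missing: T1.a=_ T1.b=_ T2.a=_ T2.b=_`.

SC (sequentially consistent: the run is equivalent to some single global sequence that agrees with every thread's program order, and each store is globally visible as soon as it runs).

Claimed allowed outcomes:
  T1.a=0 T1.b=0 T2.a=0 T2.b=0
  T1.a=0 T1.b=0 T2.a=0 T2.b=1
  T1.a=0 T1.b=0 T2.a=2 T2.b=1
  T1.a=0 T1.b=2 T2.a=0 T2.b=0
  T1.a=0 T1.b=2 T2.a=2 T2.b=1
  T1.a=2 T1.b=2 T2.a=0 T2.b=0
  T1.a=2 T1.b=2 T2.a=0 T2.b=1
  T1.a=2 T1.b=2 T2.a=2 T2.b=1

outcome vector order: (T1.a,T1.b,T2.a,T2.b)
[SC] allowed = {<0 0 0 0>; <0 0 0 1>; <0 0 2 1>; <0 2 0 0>; <0 2 0 1>; <0 2 2 1>; <2 2 0 0>; <2 2 0 1>; <2 2 2 1>}
SC∖claimed = {<0 2 0 1>}

missing: T1.a=0 T1.b=2 T2.a=0 T2.b=1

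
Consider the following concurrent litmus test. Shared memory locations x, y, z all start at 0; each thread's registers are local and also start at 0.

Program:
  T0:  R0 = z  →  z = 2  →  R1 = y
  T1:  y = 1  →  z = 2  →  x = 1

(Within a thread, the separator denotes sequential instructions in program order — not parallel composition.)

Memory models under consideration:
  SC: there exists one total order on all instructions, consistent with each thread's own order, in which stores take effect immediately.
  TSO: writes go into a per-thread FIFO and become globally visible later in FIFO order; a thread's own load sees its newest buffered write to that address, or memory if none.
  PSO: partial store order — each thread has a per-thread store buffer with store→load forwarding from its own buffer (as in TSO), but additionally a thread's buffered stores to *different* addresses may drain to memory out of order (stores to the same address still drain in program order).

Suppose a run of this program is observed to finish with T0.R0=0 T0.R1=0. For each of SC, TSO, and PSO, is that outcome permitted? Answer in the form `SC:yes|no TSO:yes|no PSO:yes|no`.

SC:yes TSO:yes PSO:yes

outcome vector order: (T0.R0,T0.R1)
SC: 3 outcomes — {00; 01; 21}
TSO: 3 outcomes — {00; 01; 21}
PSO: 4 outcomes — {00; 01; 20; 21}
target 00 ∈ {SC,TSO,PSO}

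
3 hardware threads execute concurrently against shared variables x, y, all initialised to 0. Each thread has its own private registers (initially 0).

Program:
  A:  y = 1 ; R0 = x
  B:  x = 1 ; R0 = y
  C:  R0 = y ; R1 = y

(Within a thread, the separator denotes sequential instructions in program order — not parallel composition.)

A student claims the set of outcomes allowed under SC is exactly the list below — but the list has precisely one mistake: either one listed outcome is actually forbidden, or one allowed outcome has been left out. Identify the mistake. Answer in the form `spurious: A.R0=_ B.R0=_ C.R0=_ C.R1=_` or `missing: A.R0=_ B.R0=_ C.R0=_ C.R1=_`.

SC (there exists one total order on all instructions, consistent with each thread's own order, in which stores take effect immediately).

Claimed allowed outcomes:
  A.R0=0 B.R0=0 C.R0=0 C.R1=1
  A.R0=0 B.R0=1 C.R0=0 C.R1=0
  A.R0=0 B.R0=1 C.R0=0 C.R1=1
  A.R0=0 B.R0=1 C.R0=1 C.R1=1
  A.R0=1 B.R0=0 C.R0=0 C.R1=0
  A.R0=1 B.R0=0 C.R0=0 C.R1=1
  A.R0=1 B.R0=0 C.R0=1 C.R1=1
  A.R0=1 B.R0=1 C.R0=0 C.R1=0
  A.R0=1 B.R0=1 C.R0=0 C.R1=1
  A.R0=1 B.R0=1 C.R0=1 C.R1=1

spurious: A.R0=0 B.R0=0 C.R0=0 C.R1=1

outcome vector order: (A.R0,B.R0,C.R0,C.R1)
under SC → <0 1 0 0>; <0 1 0 1>; <0 1 1 1>; <1 0 0 0>; <1 0 0 1>; <1 0 1 1>; <1 1 0 0>; <1 1 0 1>; <1 1 1 1>
claimed∖SC = {<0 0 0 1>}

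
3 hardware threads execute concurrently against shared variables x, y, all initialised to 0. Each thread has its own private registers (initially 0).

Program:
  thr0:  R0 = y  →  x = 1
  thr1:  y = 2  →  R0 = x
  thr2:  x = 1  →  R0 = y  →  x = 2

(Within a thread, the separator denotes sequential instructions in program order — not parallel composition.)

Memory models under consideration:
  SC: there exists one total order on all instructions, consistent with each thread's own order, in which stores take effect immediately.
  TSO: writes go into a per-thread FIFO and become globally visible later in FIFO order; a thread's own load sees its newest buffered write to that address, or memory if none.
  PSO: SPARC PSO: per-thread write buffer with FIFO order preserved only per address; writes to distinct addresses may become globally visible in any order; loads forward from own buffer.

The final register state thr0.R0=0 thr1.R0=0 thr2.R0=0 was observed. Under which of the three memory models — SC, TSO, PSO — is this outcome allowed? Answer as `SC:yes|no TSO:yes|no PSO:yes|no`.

SC:no TSO:yes PSO:yes

outcome vector order: (thr0.R0,thr1.R0,thr2.R0)
SC: 10 outcomes — {<0 0 2>; <0 1 0>; <0 1 2>; <0 2 0>; <0 2 2>; <2 0 2>; <2 1 0>; <2 1 2>; <2 2 0>; <2 2 2>}
TSO: 12 outcomes — {<0 0 0>; <0 0 2>; <0 1 0>; <0 1 2>; <0 2 0>; <0 2 2>; <2 0 0>; <2 0 2>; <2 1 0>; <2 1 2>; <2 2 0>; <2 2 2>}
PSO: 12 outcomes — {<0 0 0>; <0 0 2>; <0 1 0>; <0 1 2>; <0 2 0>; <0 2 2>; <2 0 0>; <2 0 2>; <2 1 0>; <2 1 2>; <2 2 0>; <2 2 2>}
target <0 0 0> ∈ {TSO,PSO}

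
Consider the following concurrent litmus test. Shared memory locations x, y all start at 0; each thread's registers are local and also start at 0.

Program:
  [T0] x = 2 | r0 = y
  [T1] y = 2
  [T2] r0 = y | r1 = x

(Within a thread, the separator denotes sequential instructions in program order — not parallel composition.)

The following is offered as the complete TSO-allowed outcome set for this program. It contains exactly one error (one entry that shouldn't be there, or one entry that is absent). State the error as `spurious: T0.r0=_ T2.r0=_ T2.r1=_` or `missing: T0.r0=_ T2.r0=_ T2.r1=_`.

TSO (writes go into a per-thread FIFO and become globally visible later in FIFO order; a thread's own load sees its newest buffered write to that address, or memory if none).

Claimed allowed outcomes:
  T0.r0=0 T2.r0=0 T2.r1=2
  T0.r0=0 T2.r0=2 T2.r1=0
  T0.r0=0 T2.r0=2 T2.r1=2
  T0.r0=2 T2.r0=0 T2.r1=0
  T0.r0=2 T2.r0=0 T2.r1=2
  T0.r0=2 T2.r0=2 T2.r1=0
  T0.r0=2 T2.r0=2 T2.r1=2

missing: T0.r0=0 T2.r0=0 T2.r1=0

outcome vector order: (T0.r0,T2.r0,T2.r1)
[TSO] allowed = {<0 0 0> <0 0 2> <0 2 0> <0 2 2> <2 0 0> <2 0 2> <2 2 0> <2 2 2>}
TSO∖claimed = {<0 0 0>}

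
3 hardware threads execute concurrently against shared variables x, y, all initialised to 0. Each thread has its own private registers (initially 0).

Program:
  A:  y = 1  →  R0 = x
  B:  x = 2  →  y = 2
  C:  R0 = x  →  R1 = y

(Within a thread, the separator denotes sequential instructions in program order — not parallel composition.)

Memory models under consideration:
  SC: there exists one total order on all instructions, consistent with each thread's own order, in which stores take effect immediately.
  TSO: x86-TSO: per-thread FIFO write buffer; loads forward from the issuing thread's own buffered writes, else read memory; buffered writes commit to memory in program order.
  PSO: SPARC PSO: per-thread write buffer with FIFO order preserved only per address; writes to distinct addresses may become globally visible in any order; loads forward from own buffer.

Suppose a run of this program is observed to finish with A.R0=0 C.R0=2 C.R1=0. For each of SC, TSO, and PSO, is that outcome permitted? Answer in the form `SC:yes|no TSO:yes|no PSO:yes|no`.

outcome vector order: (A.R0,C.R0,C.R1)
under SC → <0 0 0> <0 0 1> <0 0 2> <0 2 1> <0 2 2> <2 0 0> <2 0 1> <2 0 2> <2 2 0> <2 2 1> <2 2 2>
under TSO → <0 0 0> <0 0 1> <0 0 2> <0 2 0> <0 2 1> <0 2 2> <2 0 0> <2 0 1> <2 0 2> <2 2 0> <2 2 1> <2 2 2>
under PSO → <0 0 0> <0 0 1> <0 0 2> <0 2 0> <0 2 1> <0 2 2> <2 0 0> <2 0 1> <2 0 2> <2 2 0> <2 2 1> <2 2 2>
target <0 2 0> ∈ {TSO,PSO}

SC:no TSO:yes PSO:yes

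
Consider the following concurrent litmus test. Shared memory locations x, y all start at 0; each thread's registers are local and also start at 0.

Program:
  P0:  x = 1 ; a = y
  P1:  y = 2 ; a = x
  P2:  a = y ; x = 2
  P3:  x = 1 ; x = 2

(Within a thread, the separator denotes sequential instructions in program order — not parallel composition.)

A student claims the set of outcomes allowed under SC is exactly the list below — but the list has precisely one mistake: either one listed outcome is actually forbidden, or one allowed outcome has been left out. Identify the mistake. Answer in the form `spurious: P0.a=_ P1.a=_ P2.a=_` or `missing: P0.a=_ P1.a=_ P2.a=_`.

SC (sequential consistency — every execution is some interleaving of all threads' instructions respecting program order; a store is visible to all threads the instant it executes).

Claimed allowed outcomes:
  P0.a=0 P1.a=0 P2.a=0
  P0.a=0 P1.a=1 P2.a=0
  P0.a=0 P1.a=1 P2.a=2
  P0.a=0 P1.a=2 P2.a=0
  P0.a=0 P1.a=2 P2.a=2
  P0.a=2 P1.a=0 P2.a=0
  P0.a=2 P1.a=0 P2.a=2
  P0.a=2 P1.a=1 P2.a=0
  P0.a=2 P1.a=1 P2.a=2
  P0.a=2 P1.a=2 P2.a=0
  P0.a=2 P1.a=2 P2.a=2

spurious: P0.a=0 P1.a=0 P2.a=0

outcome vector order: (P0.a,P1.a,P2.a)
[SC] allowed = {010, 012, 020, 022, 200, 202, 210, 212, 220, 222}
claimed∖SC = {000}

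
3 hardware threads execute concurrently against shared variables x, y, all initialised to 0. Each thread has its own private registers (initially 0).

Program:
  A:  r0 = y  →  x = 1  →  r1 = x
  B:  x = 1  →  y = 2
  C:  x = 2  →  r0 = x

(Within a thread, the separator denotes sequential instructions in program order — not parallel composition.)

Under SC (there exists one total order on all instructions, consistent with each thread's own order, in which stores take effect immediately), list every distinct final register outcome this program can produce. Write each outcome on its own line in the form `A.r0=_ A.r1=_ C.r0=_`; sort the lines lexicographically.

A.r0=0 A.r1=1 C.r0=1
A.r0=0 A.r1=1 C.r0=2
A.r0=0 A.r1=2 C.r0=1
A.r0=0 A.r1=2 C.r0=2
A.r0=2 A.r1=1 C.r0=1
A.r0=2 A.r1=1 C.r0=2
A.r0=2 A.r1=2 C.r0=2

outcome vector order: (A.r0,A.r1,C.r0)
|SC outcomes| = 7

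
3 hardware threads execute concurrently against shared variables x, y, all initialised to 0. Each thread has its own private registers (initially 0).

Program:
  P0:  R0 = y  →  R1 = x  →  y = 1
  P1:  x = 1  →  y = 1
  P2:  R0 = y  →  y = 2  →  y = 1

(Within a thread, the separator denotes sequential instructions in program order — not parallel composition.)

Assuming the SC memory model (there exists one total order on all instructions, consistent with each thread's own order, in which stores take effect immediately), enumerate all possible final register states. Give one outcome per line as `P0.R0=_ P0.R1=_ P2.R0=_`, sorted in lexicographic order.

P0.R0=0 P0.R1=0 P2.R0=0
P0.R0=0 P0.R1=0 P2.R0=1
P0.R0=0 P0.R1=1 P2.R0=0
P0.R0=0 P0.R1=1 P2.R0=1
P0.R0=1 P0.R1=0 P2.R0=0
P0.R0=1 P0.R1=1 P2.R0=0
P0.R0=1 P0.R1=1 P2.R0=1
P0.R0=2 P0.R1=0 P2.R0=0
P0.R0=2 P0.R1=1 P2.R0=0
P0.R0=2 P0.R1=1 P2.R0=1

outcome vector order: (P0.R0,P0.R1,P2.R0)
|SC outcomes| = 10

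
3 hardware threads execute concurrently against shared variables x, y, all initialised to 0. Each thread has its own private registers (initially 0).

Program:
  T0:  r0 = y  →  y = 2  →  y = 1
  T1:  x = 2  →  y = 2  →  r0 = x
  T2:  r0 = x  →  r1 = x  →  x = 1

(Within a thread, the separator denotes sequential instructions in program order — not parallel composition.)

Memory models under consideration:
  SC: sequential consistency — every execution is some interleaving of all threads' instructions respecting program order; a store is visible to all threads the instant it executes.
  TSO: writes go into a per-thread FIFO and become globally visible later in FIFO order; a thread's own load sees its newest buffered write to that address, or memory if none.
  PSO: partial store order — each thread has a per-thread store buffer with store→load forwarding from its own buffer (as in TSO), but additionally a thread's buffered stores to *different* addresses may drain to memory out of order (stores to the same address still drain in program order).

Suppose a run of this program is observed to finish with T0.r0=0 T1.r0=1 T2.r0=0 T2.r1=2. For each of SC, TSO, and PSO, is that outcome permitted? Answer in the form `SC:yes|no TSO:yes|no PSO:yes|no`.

SC:yes TSO:yes PSO:yes

outcome vector order: (T0.r0,T1.r0,T2.r0,T2.r1)
[SC] allowed = {0/1/0/0; 0/1/0/2; 0/1/2/2; 0/2/0/0; 0/2/0/2; 0/2/2/2; 2/1/0/0; 2/1/0/2; 2/1/2/2; 2/2/0/0; 2/2/0/2; 2/2/2/2}
[TSO] allowed = {0/1/0/0; 0/1/0/2; 0/1/2/2; 0/2/0/0; 0/2/0/2; 0/2/2/2; 2/1/0/0; 2/1/0/2; 2/1/2/2; 2/2/0/0; 2/2/0/2; 2/2/2/2}
[PSO] allowed = {0/1/0/0; 0/1/0/2; 0/1/2/2; 0/2/0/0; 0/2/0/2; 0/2/2/2; 2/1/0/0; 2/1/0/2; 2/1/2/2; 2/2/0/0; 2/2/0/2; 2/2/2/2}
target 0/1/0/2 ∈ {SC,TSO,PSO}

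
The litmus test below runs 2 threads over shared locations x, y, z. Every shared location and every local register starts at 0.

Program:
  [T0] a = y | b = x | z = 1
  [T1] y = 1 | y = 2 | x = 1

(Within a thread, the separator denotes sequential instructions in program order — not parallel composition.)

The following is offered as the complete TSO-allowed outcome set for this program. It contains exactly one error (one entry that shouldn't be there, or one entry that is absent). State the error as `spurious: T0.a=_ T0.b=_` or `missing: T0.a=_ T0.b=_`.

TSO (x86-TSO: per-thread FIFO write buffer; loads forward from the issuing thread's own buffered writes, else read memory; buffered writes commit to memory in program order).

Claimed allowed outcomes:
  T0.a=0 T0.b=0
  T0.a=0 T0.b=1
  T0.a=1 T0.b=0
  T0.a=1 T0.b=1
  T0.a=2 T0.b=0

outcome vector order: (T0.a,T0.b)
TSO: 6 outcomes — {00 01 10 11 20 21}
TSO∖claimed = {21}

missing: T0.a=2 T0.b=1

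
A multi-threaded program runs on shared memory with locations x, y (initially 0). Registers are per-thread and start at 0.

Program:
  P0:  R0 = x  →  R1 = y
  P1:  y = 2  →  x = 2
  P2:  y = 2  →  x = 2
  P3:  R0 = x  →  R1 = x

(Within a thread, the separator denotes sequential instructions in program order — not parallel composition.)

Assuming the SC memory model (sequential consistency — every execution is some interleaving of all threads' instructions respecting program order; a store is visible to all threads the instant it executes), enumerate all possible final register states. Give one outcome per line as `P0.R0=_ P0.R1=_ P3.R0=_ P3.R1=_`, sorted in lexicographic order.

outcome vector order: (P0.R0,P0.R1,P3.R0,P3.R1)
|SC outcomes| = 9

P0.R0=0 P0.R1=0 P3.R0=0 P3.R1=0
P0.R0=0 P0.R1=0 P3.R0=0 P3.R1=2
P0.R0=0 P0.R1=0 P3.R0=2 P3.R1=2
P0.R0=0 P0.R1=2 P3.R0=0 P3.R1=0
P0.R0=0 P0.R1=2 P3.R0=0 P3.R1=2
P0.R0=0 P0.R1=2 P3.R0=2 P3.R1=2
P0.R0=2 P0.R1=2 P3.R0=0 P3.R1=0
P0.R0=2 P0.R1=2 P3.R0=0 P3.R1=2
P0.R0=2 P0.R1=2 P3.R0=2 P3.R1=2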